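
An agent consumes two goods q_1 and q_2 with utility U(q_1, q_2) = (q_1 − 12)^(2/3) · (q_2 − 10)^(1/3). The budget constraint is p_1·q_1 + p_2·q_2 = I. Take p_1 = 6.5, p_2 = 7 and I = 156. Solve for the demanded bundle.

This is Cobb-Douglas in (q_1−12, q_2−10): tangency gives 2/3·p_2·(q_2−10) = 1/3·p_1·(q_1−12).
After buying the subsistence bundle (12, 10), a share 2/3 of the remaining income goes to q_1: q_1* = 12 + 2/3·(I − 12p_1 − 10p_2)/p_1.
Discretionary income = 156 − 12·6.5 − 10·7 = 8; q_1* = 12 + 2/3·8/6.5 = 12.8205; q_2* = 10 + 1/3·8/7 = 10.381.

q_1* = 12.8205, q_2* = 10.381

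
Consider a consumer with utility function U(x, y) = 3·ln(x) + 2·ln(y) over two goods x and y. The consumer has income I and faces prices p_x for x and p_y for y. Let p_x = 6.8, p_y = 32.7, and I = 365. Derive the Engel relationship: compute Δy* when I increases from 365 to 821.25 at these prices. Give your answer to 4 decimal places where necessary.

Δy* = 5.581

Demand: x*(p_x,p_y,I) = 0.6·I/p_x and y* = 0.4·I/p_y.
At p_x=6.8, p_y=32.7, I=365: y* = 0.4·365/32.7 = 4.4648.
At I' = 821.25: y* = 10.0459. Change: 10.0459 − 4.4648 = 5.581.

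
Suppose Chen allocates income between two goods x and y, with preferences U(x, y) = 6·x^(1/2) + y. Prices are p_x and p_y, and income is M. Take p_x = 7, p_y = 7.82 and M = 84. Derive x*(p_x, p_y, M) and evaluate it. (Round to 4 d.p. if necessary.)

Utility is quasi-linear in y; the FOC for x is 3/√x = p_x/p_y.
Solve: √x = 3·p_y/p_x, so x*(p_x,p_y) = (3·p_y/p_x)², and y* = (M − p_x·x*)/p_y.
Plugging in: x* = (3·7.82/7)² = 11.2321.

x* = 11.2321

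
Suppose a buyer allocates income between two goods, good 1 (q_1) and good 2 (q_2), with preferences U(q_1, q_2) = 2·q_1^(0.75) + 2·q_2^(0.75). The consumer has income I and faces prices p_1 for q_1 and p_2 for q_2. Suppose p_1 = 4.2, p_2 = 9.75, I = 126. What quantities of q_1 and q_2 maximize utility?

q_1* = 27.7795, q_2* = 0.9565

From the CES first-order condition, (q_2/q_1)^(0.25) = p_1/p_2.
Solve for the ratio: q_2/q_1 = [p_1/p_2]^(4).
Substitute q_2 = (q_2/q_1)·q_1 into the budget: q_1* = I/(p_1 + p_2·(q_2/q_1)).
Numerically q_2/q_1 = 0.034433, so q_1* = 126/(4.2 + 9.75·0.034433) = 27.7795 and q_2* = 0.034433·27.7795 = 0.9565.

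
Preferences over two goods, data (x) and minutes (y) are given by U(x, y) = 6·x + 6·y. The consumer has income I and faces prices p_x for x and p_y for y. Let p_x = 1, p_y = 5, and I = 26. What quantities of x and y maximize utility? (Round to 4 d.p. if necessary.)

x* = 26, y* = 0

Numerically: x* = 26, y* = 0.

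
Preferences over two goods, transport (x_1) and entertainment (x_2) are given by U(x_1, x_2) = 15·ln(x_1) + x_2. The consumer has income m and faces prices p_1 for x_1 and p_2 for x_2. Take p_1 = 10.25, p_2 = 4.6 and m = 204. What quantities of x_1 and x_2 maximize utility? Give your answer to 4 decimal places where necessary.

x_1* = 6.7317, x_2* = 29.3478

MU_x_1 = 15/x_1, MU_x_2 = 1. Tangency: 15/x_1 = p_1/p_2.
So x_1*(p_1,p_2) = 15·p_2/p_1, independent of income; and x_2* = (m − 15·p_2)/p_2.
At the given prices: x_1* = 15·4.6/10.25 = 6.7317, and x_2* = 29.3478.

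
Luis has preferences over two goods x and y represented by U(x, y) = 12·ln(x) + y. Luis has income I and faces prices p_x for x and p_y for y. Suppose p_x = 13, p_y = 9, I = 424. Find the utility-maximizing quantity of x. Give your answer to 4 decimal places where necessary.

x* = 8.3077

MU_x = 12/x, MU_y = 1. Tangency: 12/x = p_x/p_y.
So x*(p_x,p_y) = 12·p_y/p_x, independent of income; and y* = (I − 12·p_y)/p_y.
At the given prices: x* = 12·9/13 = 8.3077.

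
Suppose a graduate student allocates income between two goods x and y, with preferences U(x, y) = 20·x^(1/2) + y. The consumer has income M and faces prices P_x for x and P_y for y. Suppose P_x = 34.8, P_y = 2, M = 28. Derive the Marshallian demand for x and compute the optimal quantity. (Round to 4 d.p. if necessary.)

Set MRS = P_x/P_y: 10·x^(−1/2) = P_x/P_y.
Thus x* = (10·P_y/P_x)² — independent of M — with the rest of income spent on y.
Plugging in: x* = (10·2/34.8)² = 0.3303.

x* = 0.3303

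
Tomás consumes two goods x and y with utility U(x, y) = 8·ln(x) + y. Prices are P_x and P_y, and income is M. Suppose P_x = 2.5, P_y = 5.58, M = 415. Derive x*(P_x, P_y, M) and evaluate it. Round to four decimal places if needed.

Set MRS = P_x/P_y: (8/x)/1 = P_x/P_y.
So x*(P_x,P_y) = 8·P_y/P_x, independent of income; and y* = (M − 8·P_y)/P_y.
At the given prices: x* = 8·5.58/2.5 = 17.856.

x* = 17.856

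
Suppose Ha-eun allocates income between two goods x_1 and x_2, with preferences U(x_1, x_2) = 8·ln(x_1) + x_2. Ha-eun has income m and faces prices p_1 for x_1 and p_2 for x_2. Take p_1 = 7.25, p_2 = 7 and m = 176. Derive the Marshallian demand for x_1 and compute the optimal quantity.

So x_1*(p_1,p_2) = 8·p_2/p_1, independent of income; and x_2* = (m − 8·p_2)/p_2.
At the given prices: x_1* = 8·7/7.25 = 7.7241.

x_1* = 7.7241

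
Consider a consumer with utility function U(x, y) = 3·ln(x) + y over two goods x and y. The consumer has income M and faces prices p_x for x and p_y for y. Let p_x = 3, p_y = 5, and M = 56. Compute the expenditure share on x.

share on x = 0.2679

Set MRS = p_x/p_y: (3/x)/1 = p_x/p_y.
So x*(p_x,p_y) = 3·p_y/p_x, independent of income; and y* = (M − 3·p_y)/p_y.
At the given prices: x* = 3·5/3 = 5, and y* = 8.2.
Expenditure on x: 3·5 = 15; share = 0.2679.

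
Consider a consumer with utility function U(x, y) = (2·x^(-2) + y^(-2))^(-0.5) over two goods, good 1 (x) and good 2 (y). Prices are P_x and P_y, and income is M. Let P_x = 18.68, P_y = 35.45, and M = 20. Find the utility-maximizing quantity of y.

MU_x ∝ 2·x^(-3), MU_y ∝ y^(-3), so MRS = 2·(y/x)^(3) = P_x/P_y.
Solve for the ratio: y/x = [(1/2)·P_x/P_y]^(1/3).
With the ratio pinned down, the budget gives x* = M/(P_x + P_y·(y/x)) and y* = (y/x)·x*.
Numerically y/x = 0.641077, so x* = 20/(18.68 + 35.45·0.641077) = 0.483 and y* = 0.641077·0.483 = 0.3097.

y* = 0.3097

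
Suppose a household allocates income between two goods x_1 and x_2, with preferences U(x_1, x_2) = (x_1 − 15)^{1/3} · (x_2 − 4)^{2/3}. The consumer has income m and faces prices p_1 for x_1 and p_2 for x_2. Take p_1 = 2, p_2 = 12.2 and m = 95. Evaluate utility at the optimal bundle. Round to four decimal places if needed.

Let x_1' = x_1−15, x_2' = x_2−4. MRS = (1/2)·x_2'/x_1' = p_1/p_2.
Substituting into the budget: x_1* = 15 + 1/3·(m − 15·p_1 − 4·p_2)/p_1, and x_2* = 4 + 2/3·(…)/p_2.
Discretionary income = 95 − 15·2 − 4·12.2 = 16.2; x_1* = 15 + 1/3·16.2/2 = 17.7; x_2* = 4 + 2/3·16.2/12.2 = 4.8852.
Utility at the optimum: U(17.7, 4.8852) = 1.2838.

V = 1.2838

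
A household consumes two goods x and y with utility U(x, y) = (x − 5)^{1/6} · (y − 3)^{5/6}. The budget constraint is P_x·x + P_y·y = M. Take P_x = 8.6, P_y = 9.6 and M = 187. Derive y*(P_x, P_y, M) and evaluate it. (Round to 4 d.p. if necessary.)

Let x' = x−5, y' = y−3. MRS = (1/5)·y'/x' = P_x/P_y.
After buying the subsistence bundle (5, 3), a share 1/6 of the remaining income goes to x: x* = 5 + 1/6·(M − 5P_x − 3P_y)/P_x.
Discretionary income = 187 − 5·8.6 − 3·9.6 = 115.2; y* = 3 + 5/6·115.2/9.6 = 13.

y* = 13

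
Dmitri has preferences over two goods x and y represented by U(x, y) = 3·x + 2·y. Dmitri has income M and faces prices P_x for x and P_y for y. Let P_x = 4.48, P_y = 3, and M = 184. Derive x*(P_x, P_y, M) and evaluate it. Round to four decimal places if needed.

x* = 41.0714

Perfect substitutes: compare marginal utility per dollar. 3/P_x vs 2/P_y → 0.6696 vs 0.6667.
x gives more utility per dollar, so spend all income on x: x* = M/P_x, y* = 0.
Numerically: x* = 41.0714, y* = 0.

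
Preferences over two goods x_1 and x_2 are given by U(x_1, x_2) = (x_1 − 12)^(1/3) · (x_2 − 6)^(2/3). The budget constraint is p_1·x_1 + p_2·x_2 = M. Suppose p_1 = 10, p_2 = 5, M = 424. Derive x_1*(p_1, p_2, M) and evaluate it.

This is Cobb-Douglas in (x_1−12, x_2−6): tangency gives 1/3·p_2·(x_2−6) = 2/3·p_1·(x_1−12).
After buying the subsistence bundle (12, 6), a share 1/3 of the remaining income goes to x_1: x_1* = 12 + 1/3·(M − 12p_1 − 6p_2)/p_1.
Discretionary income = 424 − 12·10 − 6·5 = 274; x_1* = 12 + 1/3·274/10 = 21.1333.

x_1* = 21.1333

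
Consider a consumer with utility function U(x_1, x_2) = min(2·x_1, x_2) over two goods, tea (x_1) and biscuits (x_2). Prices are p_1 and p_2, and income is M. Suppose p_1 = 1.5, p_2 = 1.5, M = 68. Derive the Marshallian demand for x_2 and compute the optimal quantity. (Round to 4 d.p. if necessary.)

With perfect complements, no substitution: consume in ratio x_1:x_2 = 1:2.
Budget: p_1·x_1 + p_2·2·x_1 = M, so (p_1 + 2·p_2)·x_1 = M.
Demand: x_1*(p_1,p_2,M) = M/(p_1 + 2·p_2), x_2* = 2·M/(p_1 + 2·p_2).
Here 1.5 + 2·1.5 = 4.5, giving x_2* = 30.2222.

x_2* = 30.2222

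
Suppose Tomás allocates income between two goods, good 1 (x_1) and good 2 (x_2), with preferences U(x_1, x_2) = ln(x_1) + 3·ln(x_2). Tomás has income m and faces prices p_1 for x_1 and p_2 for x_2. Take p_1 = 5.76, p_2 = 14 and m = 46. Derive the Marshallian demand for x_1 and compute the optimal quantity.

MU_x_1/MU_x_2 = (x_2)/(3·x_1); tangency sets this equal to p_1/p_2.
So p_2·x_2 = 3·p_1·x_1; combined with the budget, a share 0.25 of income goes to x_1.
Demand: x_1*(p_1,p_2,m) = 0.25·m/p_1 and x_2* = 0.75·m/p_2.
At p_1=5.76, p_2=14, m=46: x_1* = 0.25·46/5.76 = 1.9965.

x_1* = 1.9965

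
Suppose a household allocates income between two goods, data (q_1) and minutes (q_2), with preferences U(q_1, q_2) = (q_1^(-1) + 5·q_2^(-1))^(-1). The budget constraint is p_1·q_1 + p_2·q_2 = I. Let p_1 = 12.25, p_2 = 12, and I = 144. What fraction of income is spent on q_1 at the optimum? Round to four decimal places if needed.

share on q_1 = 0.3112

Numerically q_2/q_1 = 2.25924, so q_1* = 144/(12.25 + 12·2.25924) = 3.6585 and q_2* = 2.25924·3.6585 = 8.2653.
Expenditure on q_1: 12.25·3.6585 = 44.8161; share = 0.3112.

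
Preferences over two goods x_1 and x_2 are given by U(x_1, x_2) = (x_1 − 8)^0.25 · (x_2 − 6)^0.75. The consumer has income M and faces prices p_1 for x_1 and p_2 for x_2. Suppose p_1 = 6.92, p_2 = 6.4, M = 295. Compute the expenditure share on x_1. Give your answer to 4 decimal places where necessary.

Let x_1' = x_1−8, x_2' = x_2−6. MRS = (1/3)·x_2'/x_1' = p_1/p_2.
Substituting into the budget: x_1* = 8 + 0.25·(M − 8·p_1 − 6·p_2)/p_1, and x_2* = 6 + 0.75·(…)/p_2.
Discretionary income = 295 − 8·6.92 − 6·6.4 = 201.24; x_1* = 8 + 0.25·201.24/6.92 = 15.2702; x_2* = 6 + 0.75·201.24/6.4 = 29.5828.
Expenditure on x_1: 6.92·15.2702 = 105.67; share = 0.3582.

share on x_1 = 0.3582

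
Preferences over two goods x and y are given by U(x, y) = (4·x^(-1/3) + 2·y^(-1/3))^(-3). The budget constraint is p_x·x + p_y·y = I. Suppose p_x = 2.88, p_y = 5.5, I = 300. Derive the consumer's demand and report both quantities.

x* = 61.311, y* = 22.4408

MRS = MU_x/MU_y = 2·(y/x)^(4/3). Set equal to p_x/p_y.
Hence y/x = ((1/2)·p_x/p_y)^(1/(4/3)), i.e. raised to the 0.75 power.
With the ratio pinned down, the budget gives x* = I/(p_x + p_y·(y/x)) and y* = (y/x)·x*.
Numerically y/x = 0.366016, so x* = 300/(2.88 + 5.5·0.366016) = 61.311 and y* = 0.366016·61.311 = 22.4408.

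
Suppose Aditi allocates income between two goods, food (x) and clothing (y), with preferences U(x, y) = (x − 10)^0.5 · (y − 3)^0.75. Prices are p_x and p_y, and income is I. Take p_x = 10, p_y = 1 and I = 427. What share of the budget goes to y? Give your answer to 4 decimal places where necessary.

Let x' = x−10, y' = y−3. MRS = (2/3)·y'/x' = p_x/p_y.
Substituting into the budget: x* = 10 + 0.4·(I − 10·p_x − 3·p_y)/p_x, and y* = 3 + 0.6·(…)/p_y.
Discretionary income = 427 − 10·10 − 3·1 = 324; x* = 10 + 0.4·324/10 = 22.96; y* = 3 + 0.6·324/1 = 197.4.
Expenditure on y: 1·197.4 = 197.4; share = 0.4623.

share on y = 0.4623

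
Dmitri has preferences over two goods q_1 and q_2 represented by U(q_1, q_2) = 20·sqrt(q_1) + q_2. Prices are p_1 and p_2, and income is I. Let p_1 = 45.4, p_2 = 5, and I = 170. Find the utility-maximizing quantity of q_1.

MU_q_1 = 10/√q_1, MU_q_2 = 1. Tangency: 10/√q_1 = p_1/p_2.
Solve: √q_1 = 10·p_2/p_1, so q_1*(p_1,p_2) = (10·p_2/p_1)², and q_2* = (I − p_1·q_1*)/p_2.
Plugging in: q_1* = (10·5/45.4)² = 1.2129.

q_1* = 1.2129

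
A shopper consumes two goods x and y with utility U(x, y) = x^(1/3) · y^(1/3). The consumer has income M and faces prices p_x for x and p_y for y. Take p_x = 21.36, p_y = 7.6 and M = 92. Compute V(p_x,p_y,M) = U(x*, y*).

Tangency: MRS = y/x = p_x/p_y.
Rearranging, p_y·y = p_x·x. Substituting into the budget gives p_x·x·(1 + 1) = M.
Demand: x*(p_x,p_y,M) = 0.5·M/p_x and y* = 0.5·M/p_y.
At p_x=21.36, p_y=7.6, M=92: x* = 0.5·92/21.36 = 2.1536, y* = 6.0526.
Utility at the optimum: U(2.1536, 6.0526) = 2.3534.

V = 2.3534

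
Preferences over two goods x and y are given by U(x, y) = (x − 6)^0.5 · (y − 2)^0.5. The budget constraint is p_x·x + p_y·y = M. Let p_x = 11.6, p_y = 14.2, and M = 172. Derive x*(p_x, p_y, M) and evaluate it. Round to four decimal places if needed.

x* = 9.1897

After buying the subsistence bundle (6, 2), a share 0.5 of the remaining income goes to x: x* = 6 + 0.5·(M − 6p_x − 2p_y)/p_x.
Discretionary income = 172 − 6·11.6 − 2·14.2 = 74; x* = 6 + 0.5·74/11.6 = 9.1897.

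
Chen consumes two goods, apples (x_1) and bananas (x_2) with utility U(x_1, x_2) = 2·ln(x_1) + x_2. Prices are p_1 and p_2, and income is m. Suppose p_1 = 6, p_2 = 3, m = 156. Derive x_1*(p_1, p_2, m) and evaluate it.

x_1* = 1

MU_x_1 = 2/x_1, MU_x_2 = 1. Tangency: 2/x_1 = p_1/p_2.
So x_1*(p_1,p_2) = 2·p_2/p_1, independent of income; and x_2* = (m − 2·p_2)/p_2.
At the given prices: x_1* = 2·3/6 = 1.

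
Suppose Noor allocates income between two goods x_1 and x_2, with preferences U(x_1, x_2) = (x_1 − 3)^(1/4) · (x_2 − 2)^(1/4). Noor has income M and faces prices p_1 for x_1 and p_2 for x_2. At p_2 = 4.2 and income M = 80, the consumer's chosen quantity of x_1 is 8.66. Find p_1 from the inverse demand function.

p_1 = 5

Let x_1' = x_1−3, x_2' = x_2−2. MRS = x_2'/x_1' = p_1/p_2.
Substituting into the budget: x_1* = 3 + 0.5·(M − 3·p_1 − 2·p_2)/p_1, and x_2* = 2 + 0.5·(…)/p_2.
Set x_1* = 8.66 in the demand function and solve for p_1: p_1 = 5.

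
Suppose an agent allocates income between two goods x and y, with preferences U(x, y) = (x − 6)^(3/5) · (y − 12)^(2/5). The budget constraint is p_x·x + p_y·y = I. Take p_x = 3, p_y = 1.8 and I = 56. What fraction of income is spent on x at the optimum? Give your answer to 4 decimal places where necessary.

MRS = (3/2)·(y−12)/(x−6). Tangency with p_x/p_y gives y−12 = (2/3)·(p_x/p_y)·(x−6).
After buying the subsistence bundle (6, 12), a share 0.6 of the remaining income goes to x: x* = 6 + 0.6·(I − 6p_x − 12p_y)/p_x.
Discretionary income = 56 − 6·3 − 12·1.8 = 16.4; x* = 6 + 0.6·16.4/3 = 9.28; y* = 12 + 0.4·16.4/1.8 = 15.6444.
Expenditure on x: 3·9.28 = 27.84; share = 0.4971.

share on x = 0.4971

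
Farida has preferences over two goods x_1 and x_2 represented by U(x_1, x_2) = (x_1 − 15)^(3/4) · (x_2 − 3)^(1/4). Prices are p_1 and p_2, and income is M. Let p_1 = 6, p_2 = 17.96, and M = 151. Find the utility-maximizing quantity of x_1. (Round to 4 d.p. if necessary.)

MRS = 3·(x_2−3)/(x_1−15). Tangency with p_1/p_2 gives x_2−3 = (1/3)·(p_1/p_2)·(x_1−15).
Substituting into the budget: x_1* = 15 + 0.75·(M − 15·p_1 − 3·p_2)/p_1, and x_2* = 3 + 0.25·(…)/p_2.
Discretionary income = 151 − 15·6 − 3·17.96 = 7.12; x_1* = 15 + 0.75·7.12/6 = 15.89.

x_1* = 15.89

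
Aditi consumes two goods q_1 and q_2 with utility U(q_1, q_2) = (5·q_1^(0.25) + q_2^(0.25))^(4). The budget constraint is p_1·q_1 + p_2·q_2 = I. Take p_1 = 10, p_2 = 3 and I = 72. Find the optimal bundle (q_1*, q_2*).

From the CES first-order condition, 5·(q_2/q_1)^(0.75) = p_1/p_2.
Hence q_2/q_1 = ((1/5)·p_1/p_2)^(1/(0.75)), i.e. raised to the 4/3 power.
Substitute q_2 = (q_2/q_1)·q_1 into the budget: q_1* = I/(p_1 + p_2·(q_2/q_1)).
Numerically q_2/q_1 = 0.582387, so q_1* = 72/(10 + 3·0.582387) = 6.1291 and q_2* = 0.582387·6.1291 = 3.5695.

q_1* = 6.1291, q_2* = 3.5695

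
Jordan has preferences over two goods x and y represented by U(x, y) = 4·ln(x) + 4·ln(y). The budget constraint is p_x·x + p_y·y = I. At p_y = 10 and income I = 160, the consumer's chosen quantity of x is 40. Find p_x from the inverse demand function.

MU_x/MU_y = (4·y)/(4·x); tangency sets this equal to p_x/p_y.
So 4·p_y·y = 4·p_x·x; combined with the budget, a share 0.5 of income goes to x.
Demand: x*(p_x,p_y,I) = 0.5·I/p_x and y* = 0.5·I/p_y.
Set x* = 40 in the demand function and solve for p_x: p_x = 2.

p_x = 2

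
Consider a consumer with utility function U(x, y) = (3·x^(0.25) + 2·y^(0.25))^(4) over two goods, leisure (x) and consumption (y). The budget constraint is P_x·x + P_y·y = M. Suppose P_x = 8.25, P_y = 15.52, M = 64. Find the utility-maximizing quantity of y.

MU_x ∝ 3·x^(-0.75), MU_y ∝ 2·y^(-0.75), so MRS = (3/2)·(y/x)^(0.75) = P_x/P_y.
Hence y/x = ((2/3)·P_x/P_y)^(1/(0.75)), i.e. raised to the 4/3 power.
With the ratio pinned down, the budget gives x* = M/(P_x + P_y·(y/x)) and y* = (y/x)·x*.
Numerically y/x = 0.250781, so x* = 64/(8.25 + 15.52·0.250781) = 5.2709 and y* = 0.250781·5.2709 = 1.3218.

y* = 1.3218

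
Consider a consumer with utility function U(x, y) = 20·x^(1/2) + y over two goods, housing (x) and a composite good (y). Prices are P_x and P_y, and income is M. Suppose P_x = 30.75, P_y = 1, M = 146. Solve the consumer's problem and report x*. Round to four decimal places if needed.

MU_x = 10/√x, MU_y = 1. Tangency: 10/√x = P_x/P_y.
Thus x* = (10·P_y/P_x)² — independent of M — with the rest of income spent on y.
Plugging in: x* = (10·1/30.75)² = 0.1058.

x* = 0.1058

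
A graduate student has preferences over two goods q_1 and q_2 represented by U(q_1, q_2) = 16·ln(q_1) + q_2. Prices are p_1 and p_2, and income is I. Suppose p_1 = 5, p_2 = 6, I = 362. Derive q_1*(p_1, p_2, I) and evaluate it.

q_1* = 19.2

MU_q_1 = 16/q_1, MU_q_2 = 1. Tangency: 16/q_1 = p_1/p_2.
So q_1*(p_1,p_2) = 16·p_2/p_1, independent of income; and q_2* = (I − 16·p_2)/p_2.
At the given prices: q_1* = 16·6/5 = 19.2.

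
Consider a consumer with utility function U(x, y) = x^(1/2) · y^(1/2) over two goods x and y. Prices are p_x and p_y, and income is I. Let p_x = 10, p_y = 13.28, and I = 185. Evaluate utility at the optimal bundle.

The MRS is y/x. Set MRS = p_x/p_y.
So 0.5·p_y·y = 0.5·p_x·x; combined with the budget, a share 0.5 of income goes to x.
Demand: x*(p_x,p_y,I) = 0.5·I/p_x and y* = 0.5·I/p_y.
At p_x=10, p_y=13.28, I=185: x* = 0.5·185/10 = 9.25, y* = 6.9654.
Utility at the optimum: U(9.25, 6.9654) = 8.0268.

V = 8.0268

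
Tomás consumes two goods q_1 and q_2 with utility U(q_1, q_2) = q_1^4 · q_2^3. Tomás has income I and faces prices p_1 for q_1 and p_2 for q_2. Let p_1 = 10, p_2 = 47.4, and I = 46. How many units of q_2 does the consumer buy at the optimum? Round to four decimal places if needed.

At p_1=10, p_2=47.4, I=46: q_2* = 3/7·46/47.4 = 0.4159.

q_2* = 0.4159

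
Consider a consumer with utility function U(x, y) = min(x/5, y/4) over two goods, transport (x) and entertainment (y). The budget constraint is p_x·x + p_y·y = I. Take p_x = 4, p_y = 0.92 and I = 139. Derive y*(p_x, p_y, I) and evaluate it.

Leontief preferences: the optimum is at the kink where x/5 = y/4, i.e. y = (4/5)·x.
Budget: p_x·x + p_y·(4/5)·x = I, so (5·p_x + 4·p_y)·x = 5·I.
Demand: x*(p_x,p_y,I) = 5·I/(5·p_x + 4·p_y), y* = 4·I/(5·p_x + 4·p_y).
Here 5·4 + 4·0.92 = 23.68, giving y* = 23.4797.

y* = 23.4797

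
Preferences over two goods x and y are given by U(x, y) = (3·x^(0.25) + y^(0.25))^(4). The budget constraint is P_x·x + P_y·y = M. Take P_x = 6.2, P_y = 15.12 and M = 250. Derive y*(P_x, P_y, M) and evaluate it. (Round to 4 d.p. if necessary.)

With the ratio pinned down, the budget gives x* = M/(P_x + P_y·(y/x)) and y* = (y/x)·x*.
Numerically y/x = 0.070408, so x* = 250/(6.2 + 15.12·0.070408) = 34.4136 and y* = 0.070408·34.4136 = 2.423.

y* = 2.423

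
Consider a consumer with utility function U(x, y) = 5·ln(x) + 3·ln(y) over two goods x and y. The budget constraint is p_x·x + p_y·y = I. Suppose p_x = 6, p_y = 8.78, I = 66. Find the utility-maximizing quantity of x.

Demand: x*(p_x,p_y,I) = 0.625·I/p_x and y* = 0.375·I/p_y.
At p_x=6, p_y=8.78, I=66: x* = 0.625·66/6 = 6.875.

x* = 6.875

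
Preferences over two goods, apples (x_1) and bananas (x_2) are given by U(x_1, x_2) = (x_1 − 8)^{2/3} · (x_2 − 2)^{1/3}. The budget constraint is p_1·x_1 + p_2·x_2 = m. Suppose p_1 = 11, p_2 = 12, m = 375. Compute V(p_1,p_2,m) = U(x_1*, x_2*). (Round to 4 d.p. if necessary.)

V = 12.2894

Let x_1' = x_1−8, x_2' = x_2−2. MRS = 2·x_2'/x_1' = p_1/p_2.
Substituting into the budget: x_1* = 8 + 2/3·(m − 8·p_1 − 2·p_2)/p_1, and x_2* = 2 + 1/3·(…)/p_2.
Discretionary income = 375 − 8·11 − 2·12 = 263; x_1* = 8 + 2/3·263/11 = 23.9394; x_2* = 2 + 1/3·263/12 = 9.3056.
Utility at the optimum: U(23.9394, 9.3056) = 12.2894.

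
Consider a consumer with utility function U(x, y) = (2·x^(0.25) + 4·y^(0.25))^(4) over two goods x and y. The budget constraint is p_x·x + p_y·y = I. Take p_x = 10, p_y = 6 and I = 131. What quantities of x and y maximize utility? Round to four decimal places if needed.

Numerically y/x = 4.979339, so x* = 131/(10 + 6·4.979339) = 3.2852 and y* = 4.979339·3.2852 = 16.358.

x* = 3.2852, y* = 16.358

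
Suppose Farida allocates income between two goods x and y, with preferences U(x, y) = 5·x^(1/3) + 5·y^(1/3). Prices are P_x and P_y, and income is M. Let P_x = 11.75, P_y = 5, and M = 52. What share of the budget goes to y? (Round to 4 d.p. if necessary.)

From the CES first-order condition, (y/x)^(2/3) = P_x/P_y.
Solve for the ratio: y/x = [P_x/P_y]^(1.5).
With the ratio pinned down, the budget gives x* = M/(P_x + P_y·(y/x)) and y* = (y/x)·x*.
Numerically y/x = 3.602482, so x* = 52/(11.75 + 5·3.602482) = 1.7472 and y* = 3.602482·1.7472 = 6.2941.
Expenditure on y: 5·6.2941 = 31.4707; share = 0.6052.

share on y = 0.6052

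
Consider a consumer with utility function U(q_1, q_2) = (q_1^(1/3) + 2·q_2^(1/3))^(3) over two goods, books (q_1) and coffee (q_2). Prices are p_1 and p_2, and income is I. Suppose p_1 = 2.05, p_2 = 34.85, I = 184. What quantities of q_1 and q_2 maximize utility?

MU_q_1 ∝ q_1^(-2/3), MU_q_2 ∝ 2·q_2^(-2/3), so MRS = (1/2)·(q_2/q_1)^(2/3) = p_1/p_2.
Solve for the ratio: q_2/q_1 = [2·p_1/p_2]^(1.5).
Substitute q_2 = (q_2/q_1)·q_1 into the budget: q_1* = I/(p_1 + p_2·(q_2/q_1)).
Numerically q_2/q_1 = 0.040353, so q_1* = 184/(2.05 + 34.85·0.040353) = 53.2363 and q_2* = 0.040353·53.2363 = 2.1482.

q_1* = 53.2363, q_2* = 2.1482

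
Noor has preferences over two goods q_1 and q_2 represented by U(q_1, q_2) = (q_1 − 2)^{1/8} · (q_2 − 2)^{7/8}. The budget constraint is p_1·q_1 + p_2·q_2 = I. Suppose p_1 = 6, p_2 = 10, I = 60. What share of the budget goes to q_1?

Let q_1' = q_1−2, q_2' = q_2−2. MRS = (1/7)·q_2'/q_1' = p_1/p_2.
Substituting into the budget: q_1* = 2 + 0.125·(I − 2·p_1 − 2·p_2)/p_1, and q_2* = 2 + 0.875·(…)/p_2.
Discretionary income = 60 − 2·6 − 2·10 = 28; q_1* = 2 + 0.125·28/6 = 2.5833; q_2* = 2 + 0.875·28/10 = 4.45.
Expenditure on q_1: 6·2.5833 = 15.5; share = 0.2583.

share on q_1 = 0.2583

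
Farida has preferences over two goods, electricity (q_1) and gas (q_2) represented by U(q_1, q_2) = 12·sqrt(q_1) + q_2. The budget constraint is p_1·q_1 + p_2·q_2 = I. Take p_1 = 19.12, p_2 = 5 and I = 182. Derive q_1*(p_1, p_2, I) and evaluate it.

q_1* = 2.4619

Utility is quasi-linear in q_2; the FOC for q_1 is 6/√q_1 = p_1/p_2.
Solve: √q_1 = 6·p_2/p_1, so q_1*(p_1,p_2) = (6·p_2/p_1)², and q_2* = (I − p_1·q_1*)/p_2.
Plugging in: q_1* = (6·5/19.12)² = 2.4619.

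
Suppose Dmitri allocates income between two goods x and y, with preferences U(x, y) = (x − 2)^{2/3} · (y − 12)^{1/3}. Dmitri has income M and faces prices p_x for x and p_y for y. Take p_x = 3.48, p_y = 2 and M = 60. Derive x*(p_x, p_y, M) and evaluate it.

This is Cobb-Douglas in (x−2, y−12): tangency gives 2/3·p_y·(y−12) = 1/3·p_x·(x−2).
Substituting into the budget: x* = 2 + 2/3·(M − 2·p_x − 12·p_y)/p_x, and y* = 12 + 1/3·(…)/p_y.
Discretionary income = 60 − 2·3.48 − 12·2 = 29.04; x* = 2 + 2/3·29.04/3.48 = 7.5632.

x* = 7.5632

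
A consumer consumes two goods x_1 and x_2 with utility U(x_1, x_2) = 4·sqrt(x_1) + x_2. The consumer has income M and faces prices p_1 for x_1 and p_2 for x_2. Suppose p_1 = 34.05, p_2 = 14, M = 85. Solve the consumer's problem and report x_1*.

Plugging in: x_1* = (2·14/34.05)² = 0.6762.

x_1* = 0.6762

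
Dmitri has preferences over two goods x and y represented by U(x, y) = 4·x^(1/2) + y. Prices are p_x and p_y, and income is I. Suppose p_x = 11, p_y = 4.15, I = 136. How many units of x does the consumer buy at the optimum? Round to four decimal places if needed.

Utility is quasi-linear in y; the FOC for x is 2/√x = p_x/p_y.
Solve: √x = 2·p_y/p_x, so x*(p_x,p_y) = (2·p_y/p_x)², and y* = (I − p_x·x*)/p_y.
Plugging in: x* = (2·4.15/11)² = 0.5693.

x* = 0.5693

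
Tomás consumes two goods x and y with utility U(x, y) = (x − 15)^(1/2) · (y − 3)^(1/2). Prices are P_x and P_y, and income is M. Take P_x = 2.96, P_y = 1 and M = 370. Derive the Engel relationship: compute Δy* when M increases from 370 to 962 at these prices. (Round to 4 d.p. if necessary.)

Substituting into the budget: x* = 15 + 0.5·(M − 15·P_x − 3·P_y)/P_x, and y* = 3 + 0.5·(…)/P_y.
Discretionary income = 370 − 15·2.96 − 3·1 = 322.6; y* = 3 + 0.5·322.6/1 = 164.3.
At M' = 962: y* = 460.3. Change: 460.3 − 164.3 = 296.

Δy* = 296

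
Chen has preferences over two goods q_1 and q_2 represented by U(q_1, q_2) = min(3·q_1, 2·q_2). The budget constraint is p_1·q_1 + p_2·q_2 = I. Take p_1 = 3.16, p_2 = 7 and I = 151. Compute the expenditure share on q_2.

With perfect complements, no substitution: consume in ratio q_1:q_2 = 2:3.
Budget: p_1·q_1 + p_2·(3/2)·q_1 = I, so (2·p_1 + 3·p_2)·q_1 = 2·I.
Demand: q_1*(p_1,p_2,I) = 2·I/(2·p_1 + 3·p_2), q_2* = 3·I/(2·p_1 + 3·p_2).
Here 2·3.16 + 3·7 = 27.32, giving q_1* = 11.0542 and q_2* = 16.5813.
Expenditure on q_2: 7·16.5813 = 116.0688; share = 0.7687.

share on q_2 = 0.7687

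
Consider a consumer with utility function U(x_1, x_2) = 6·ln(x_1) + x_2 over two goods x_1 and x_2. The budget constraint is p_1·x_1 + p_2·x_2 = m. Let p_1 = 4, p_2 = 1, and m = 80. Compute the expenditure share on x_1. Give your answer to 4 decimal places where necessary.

MU_x_1 = 6/x_1, MU_x_2 = 1. Tangency: 6/x_1 = p_1/p_2.
So x_1*(p_1,p_2) = 6·p_2/p_1, independent of income; and x_2* = (m − 6·p_2)/p_2.
At the given prices: x_1* = 6·1/4 = 1.5, and x_2* = 74.
Expenditure on x_1: 4·1.5 = 6; share = 0.075.

share on x_1 = 0.075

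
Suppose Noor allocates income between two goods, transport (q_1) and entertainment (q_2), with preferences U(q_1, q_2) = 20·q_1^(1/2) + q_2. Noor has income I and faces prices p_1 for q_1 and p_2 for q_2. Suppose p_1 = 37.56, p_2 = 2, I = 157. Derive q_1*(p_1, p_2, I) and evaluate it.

q_1* = 0.2835

Set MRS = p_1/p_2: 10·q_1^(−1/2) = p_1/p_2.
Thus q_1* = (10·p_2/p_1)² — independent of I — with the rest of income spent on q_2.
Plugging in: q_1* = (10·2/37.56)² = 0.2835.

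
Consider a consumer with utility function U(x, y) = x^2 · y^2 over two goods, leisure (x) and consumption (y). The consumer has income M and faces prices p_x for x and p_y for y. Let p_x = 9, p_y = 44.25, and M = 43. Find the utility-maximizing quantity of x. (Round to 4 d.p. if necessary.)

Tangency: MRS = y/x = p_x/p_y.
Rearranging, p_y·y = p_x·x. Substituting into the budget gives p_x·x·(1 + 1) = M.
Demand: x*(p_x,p_y,M) = 0.5·M/p_x and y* = 0.5·M/p_y.
At p_x=9, p_y=44.25, M=43: x* = 0.5·43/9 = 2.3889.

x* = 2.3889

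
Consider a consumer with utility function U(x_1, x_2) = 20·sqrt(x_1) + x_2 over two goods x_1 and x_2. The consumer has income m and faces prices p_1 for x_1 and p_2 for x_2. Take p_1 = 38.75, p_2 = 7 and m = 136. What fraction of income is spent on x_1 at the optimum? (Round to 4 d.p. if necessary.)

share on x_1 = 0.9298

Thus x_1* = (10·p_2/p_1)² — independent of m — with the rest of income spent on x_2.
Plugging in: x_1* = (10·7/38.75)² = 3.2633, x_2* = 1.3641.
Expenditure on x_1: 38.75·3.2633 = 126.4516; share = 0.9298.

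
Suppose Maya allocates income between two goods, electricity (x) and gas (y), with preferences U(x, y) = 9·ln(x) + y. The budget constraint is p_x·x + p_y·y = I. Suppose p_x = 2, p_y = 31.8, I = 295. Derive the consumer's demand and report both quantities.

x* = 143.1, y* = 0.2767

Set MRS = p_x/p_y: (9/x)/1 = p_x/p_y.
So x*(p_x,p_y) = 9·p_y/p_x, independent of income; and y* = (I − 9·p_y)/p_y.
At the given prices: x* = 9·31.8/2 = 143.1, and y* = 0.2767.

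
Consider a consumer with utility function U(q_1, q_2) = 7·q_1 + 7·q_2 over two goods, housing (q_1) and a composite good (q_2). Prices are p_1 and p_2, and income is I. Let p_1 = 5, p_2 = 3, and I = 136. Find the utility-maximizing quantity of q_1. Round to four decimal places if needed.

q_1* = 0

Perfect substitutes: compare marginal utility per dollar. 7/p_1 vs 7/p_2 → 1.4 vs 2.3333.
q_2 gives more utility per dollar, so spend all income on q_2: q_2* = I/p_2, q_1* = 0.
Numerically: q_1* = 0, q_2* = 45.3333.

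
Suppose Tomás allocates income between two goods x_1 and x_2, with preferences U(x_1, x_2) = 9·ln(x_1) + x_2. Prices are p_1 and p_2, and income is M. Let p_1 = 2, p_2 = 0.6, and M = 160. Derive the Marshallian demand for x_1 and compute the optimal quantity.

x_1* = 2.7

Set MRS = p_1/p_2: (9/x_1)/1 = p_1/p_2.
So x_1*(p_1,p_2) = 9·p_2/p_1, independent of income; and x_2* = (M − 9·p_2)/p_2.
At the given prices: x_1* = 9·0.6/2 = 2.7.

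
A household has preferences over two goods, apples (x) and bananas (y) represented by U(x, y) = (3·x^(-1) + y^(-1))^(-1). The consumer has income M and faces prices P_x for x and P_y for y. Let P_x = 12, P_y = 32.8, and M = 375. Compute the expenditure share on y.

share on y = 0.4884

MU_x ∝ 3·x^(-2), MU_y ∝ y^(-2), so MRS = 3·(y/x)^(2) = P_x/P_y.
Hence y/x = ((1/3)·P_x/P_y)^(1/(2)), i.e. raised to the 0.5 power.
Substitute y = (y/x)·x into the budget: x* = M/(P_x + P_y·(y/x)).
Numerically y/x = 0.349215, so x* = 375/(12 + 32.8·0.349215) = 15.9886 and y* = 0.349215·15.9886 = 5.5835.
Expenditure on y: 32.8·5.5835 = 183.1372; share = 0.4884.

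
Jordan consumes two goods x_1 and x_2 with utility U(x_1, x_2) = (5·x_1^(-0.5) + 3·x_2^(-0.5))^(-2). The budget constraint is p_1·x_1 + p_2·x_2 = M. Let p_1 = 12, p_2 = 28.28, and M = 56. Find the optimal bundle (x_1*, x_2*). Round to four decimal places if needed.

Numerically x_2/x_1 = 0.4017, so x_1* = 56/(12 + 28.28·0.4017) = 2.3973 and x_2* = 0.4017·2.3973 = 0.963.

x_1* = 2.3973, x_2* = 0.963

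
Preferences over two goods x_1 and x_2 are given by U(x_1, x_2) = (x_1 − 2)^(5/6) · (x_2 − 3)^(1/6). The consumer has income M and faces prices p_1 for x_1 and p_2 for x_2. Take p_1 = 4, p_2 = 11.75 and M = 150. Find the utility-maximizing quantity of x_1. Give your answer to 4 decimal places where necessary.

This is Cobb-Douglas in (x_1−2, x_2−3): tangency gives 5/6·p_2·(x_2−3) = 1/6·p_1·(x_1−2).
After buying the subsistence bundle (2, 3), a share 5/6 of the remaining income goes to x_1: x_1* = 2 + 5/6·(M − 2p_1 − 3p_2)/p_1.
Discretionary income = 150 − 2·4 − 3·11.75 = 106.75; x_1* = 2 + 5/6·106.75/4 = 24.2396.

x_1* = 24.2396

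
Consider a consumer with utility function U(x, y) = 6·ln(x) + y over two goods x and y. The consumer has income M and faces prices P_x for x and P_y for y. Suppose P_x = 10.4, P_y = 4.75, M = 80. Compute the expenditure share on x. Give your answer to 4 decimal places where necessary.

share on x = 0.3563

MU_x = 6/x, MU_y = 1. Tangency: 6/x = P_x/P_y.
So x*(P_x,P_y) = 6·P_y/P_x, independent of income; and y* = (M − 6·P_y)/P_y.
At the given prices: x* = 6·4.75/10.4 = 2.7404, and y* = 10.8421.
Expenditure on x: 10.4·2.7404 = 28.5; share = 0.3563.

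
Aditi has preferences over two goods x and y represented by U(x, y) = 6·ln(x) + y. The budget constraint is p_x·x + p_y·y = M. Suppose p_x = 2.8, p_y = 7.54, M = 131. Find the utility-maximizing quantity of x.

MU_x = 6/x, MU_y = 1. Tangency: 6/x = p_x/p_y.
So x*(p_x,p_y) = 6·p_y/p_x, independent of income; and y* = (M − 6·p_y)/p_y.
At the given prices: x* = 6·7.54/2.8 = 16.1571.

x* = 16.1571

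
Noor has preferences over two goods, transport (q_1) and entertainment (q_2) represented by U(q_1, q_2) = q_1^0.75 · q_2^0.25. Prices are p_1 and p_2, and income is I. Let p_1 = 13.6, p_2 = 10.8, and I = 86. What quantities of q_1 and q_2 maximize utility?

MU_q_1/MU_q_2 = (0.75·q_2)/(0.25·q_1); tangency sets this equal to p_1/p_2.
Rearranging, p_2·q_2 = (1/3)·p_1·q_1. Substituting into the budget gives p_1·q_1·(1 + (1/3)) = I.
Demand: q_1*(p_1,p_2,I) = 0.75·I/p_1 and q_2* = 0.25·I/p_2.
At p_1=13.6, p_2=10.8, I=86: q_1* = 0.75·86/13.6 = 4.7426, q_2* = 1.9907.

q_1* = 4.7426, q_2* = 1.9907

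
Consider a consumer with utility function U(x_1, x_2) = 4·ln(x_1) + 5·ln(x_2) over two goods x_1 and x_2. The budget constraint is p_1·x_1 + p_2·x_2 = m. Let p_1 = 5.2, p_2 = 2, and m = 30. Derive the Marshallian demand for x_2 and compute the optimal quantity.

x_2* = 8.3333

Demand: x_1*(p_1,p_2,m) = 4/9·m/p_1 and x_2* = 5/9·m/p_2.
At p_1=5.2, p_2=2, m=30: x_2* = 5/9·30/2 = 8.3333.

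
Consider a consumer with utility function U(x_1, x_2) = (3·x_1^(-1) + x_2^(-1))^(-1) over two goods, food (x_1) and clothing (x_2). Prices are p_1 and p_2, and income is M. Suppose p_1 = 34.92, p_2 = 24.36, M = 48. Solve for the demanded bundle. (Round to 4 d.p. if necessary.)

Numerically x_2/x_1 = 0.691254, so x_1* = 48/(34.92 + 24.36·0.691254) = 0.9274 and x_2* = 0.691254·0.9274 = 0.6411.

x_1* = 0.9274, x_2* = 0.6411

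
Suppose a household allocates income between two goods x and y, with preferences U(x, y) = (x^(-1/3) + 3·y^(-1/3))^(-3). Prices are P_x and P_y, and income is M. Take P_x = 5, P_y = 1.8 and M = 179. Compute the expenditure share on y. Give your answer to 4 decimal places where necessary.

MRS = MU_x/MU_y = (1/3)·(y/x)^(4/3). Set equal to P_x/P_y.
Hence y/x = (3·P_x/P_y)^(1/(4/3)), i.e. raised to the 0.75 power.
With the ratio pinned down, the budget gives x* = M/(P_x + P_y·(y/x)) and y* = (y/x)·x*.
Numerically y/x = 4.904718, so x* = 179/(5 + 1.8·4.904718) = 12.9443 and y* = 4.904718·12.9443 = 63.4881.
Expenditure on y: 1.8·63.4881 = 114.2786; share = 0.6384.

share on y = 0.6384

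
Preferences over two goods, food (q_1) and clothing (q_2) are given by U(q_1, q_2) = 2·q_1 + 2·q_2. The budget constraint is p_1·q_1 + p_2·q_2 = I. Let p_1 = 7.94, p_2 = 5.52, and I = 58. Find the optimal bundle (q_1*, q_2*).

q_1* = 0, q_2* = 10.5072

Linear utility — the consumer picks whichever good has higher MU/price: 2/7.94 = 0.2519 vs 2/5.52 = 0.3623.
q_2 gives more utility per dollar, so spend all income on q_2: q_2* = I/p_2, q_1* = 0.
Numerically: q_1* = 0, q_2* = 10.5072.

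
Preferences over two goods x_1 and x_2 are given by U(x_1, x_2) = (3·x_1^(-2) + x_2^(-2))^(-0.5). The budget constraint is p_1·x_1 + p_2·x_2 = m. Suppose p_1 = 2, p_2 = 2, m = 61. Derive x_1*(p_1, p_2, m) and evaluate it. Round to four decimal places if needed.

x_1* = 18.0115

Numerically x_2/x_1 = 0.693361, so x_1* = 61/(2 + 2·0.693361) = 18.0115.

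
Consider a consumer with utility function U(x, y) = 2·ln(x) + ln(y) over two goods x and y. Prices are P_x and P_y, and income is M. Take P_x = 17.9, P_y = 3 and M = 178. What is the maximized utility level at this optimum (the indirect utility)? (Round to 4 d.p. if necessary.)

V = 6.7676

The MRS is 2·y/x. Set MRS = P_x/P_y.
Rearranging, P_y·y = (1/2)·P_x·x. Substituting into the budget gives P_x·x·(1 + (1/2)) = M.
Demand: x*(P_x,P_y,M) = 2/3·M/P_x and y* = 1/3·M/P_y.
At P_x=17.9, P_y=3, M=178: x* = 2/3·178/17.9 = 6.6294, y* = 19.7778.
Utility at the optimum: U(6.6294, 19.7778) = 6.7676.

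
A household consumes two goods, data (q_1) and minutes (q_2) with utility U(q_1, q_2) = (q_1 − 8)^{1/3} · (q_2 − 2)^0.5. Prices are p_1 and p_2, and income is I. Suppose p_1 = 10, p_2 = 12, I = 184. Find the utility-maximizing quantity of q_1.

q_1* = 11.2

MRS = (2/3)·(q_2−2)/(q_1−8). Tangency with p_1/p_2 gives q_2−2 = (3/2)·(p_1/p_2)·(q_1−8).
Substituting into the budget: q_1* = 8 + 0.4·(I − 8·p_1 − 2·p_2)/p_1, and q_2* = 2 + 0.6·(…)/p_2.
Discretionary income = 184 − 8·10 − 2·12 = 80; q_1* = 8 + 0.4·80/10 = 11.2.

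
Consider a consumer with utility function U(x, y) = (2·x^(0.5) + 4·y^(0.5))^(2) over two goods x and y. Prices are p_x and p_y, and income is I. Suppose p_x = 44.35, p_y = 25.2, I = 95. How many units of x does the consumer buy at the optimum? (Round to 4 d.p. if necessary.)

MRS = MU_x/MU_y = (1/2)·(y/x)^(0.5). Set equal to p_x/p_y.
Hence y/x = (2·p_x/p_y)^(1/(0.5)), i.e. raised to the 2 power.
With the ratio pinned down, the budget gives x* = I/(p_x + p_y·(y/x)) and y* = (y/x)·x*.
Numerically y/x = 12.389283, so x* = 95/(44.35 + 25.2·12.389283) = 0.2664.

x* = 0.2664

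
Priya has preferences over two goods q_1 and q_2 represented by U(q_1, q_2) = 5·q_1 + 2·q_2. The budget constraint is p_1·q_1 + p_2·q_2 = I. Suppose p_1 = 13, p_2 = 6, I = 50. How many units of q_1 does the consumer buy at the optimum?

q_1 gives more utility per dollar, so spend all income on q_1: q_1* = I/p_1, q_2* = 0.
Numerically: q_1* = 3.8462, q_2* = 0.

q_1* = 3.8462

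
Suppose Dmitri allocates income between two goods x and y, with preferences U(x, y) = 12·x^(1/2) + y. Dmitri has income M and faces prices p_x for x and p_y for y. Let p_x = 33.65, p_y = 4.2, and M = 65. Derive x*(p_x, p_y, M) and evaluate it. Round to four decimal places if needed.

x* = 0.5608

Set MRS = p_x/p_y: 6·x^(−1/2) = p_x/p_y.
Thus x* = (6·p_y/p_x)² — independent of M — with the rest of income spent on y.
Plugging in: x* = (6·4.2/33.65)² = 0.5608.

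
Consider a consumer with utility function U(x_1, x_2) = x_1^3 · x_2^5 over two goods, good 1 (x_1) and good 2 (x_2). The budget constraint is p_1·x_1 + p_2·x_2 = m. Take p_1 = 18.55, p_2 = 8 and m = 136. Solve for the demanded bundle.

x_1* = 2.7493, x_2* = 10.625

MU_x_1/MU_x_2 = (3·x_2)/(5·x_1); tangency sets this equal to p_1/p_2.
So 3·p_2·x_2 = 5·p_1·x_1; combined with the budget, a share 0.375 of income goes to x_1.
Demand: x_1*(p_1,p_2,m) = 0.375·m/p_1 and x_2* = 0.625·m/p_2.
At p_1=18.55, p_2=8, m=136: x_1* = 0.375·136/18.55 = 2.7493, x_2* = 10.625.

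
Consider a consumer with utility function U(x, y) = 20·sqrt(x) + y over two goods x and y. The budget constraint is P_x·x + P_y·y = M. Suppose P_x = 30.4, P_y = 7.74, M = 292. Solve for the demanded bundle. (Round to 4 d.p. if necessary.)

Solve: √x = 10·P_y/P_x, so x*(P_x,P_y) = (10·P_y/P_x)², and y* = (M − P_x·x*)/P_y.
Plugging in: x* = (10·7.74/30.4)² = 6.4824, y* = 12.2656.

x* = 6.4824, y* = 12.2656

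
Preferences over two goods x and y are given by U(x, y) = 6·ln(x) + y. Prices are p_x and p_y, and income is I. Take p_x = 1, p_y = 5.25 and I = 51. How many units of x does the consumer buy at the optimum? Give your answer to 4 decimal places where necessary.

x* = 31.5

Set MRS = p_x/p_y: (6/x)/1 = p_x/p_y.
So x*(p_x,p_y) = 6·p_y/p_x, independent of income; and y* = (I − 6·p_y)/p_y.
At the given prices: x* = 6·5.25/1 = 31.5.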